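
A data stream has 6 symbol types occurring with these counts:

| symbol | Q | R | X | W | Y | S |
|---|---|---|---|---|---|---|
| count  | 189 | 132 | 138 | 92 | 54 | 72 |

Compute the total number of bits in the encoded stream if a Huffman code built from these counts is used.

Build the Huffman tree bottom-up:
merge Y(54) and S(72): 126
merge W(92) and 126: 218
merge R(132) and X(138): 270
merge Q(189) and 218: 407
merge 270 and 407: 677
Each symbol's bit-cost is frequency × depth; summing gives 1698 bits (equivalently 126 + 218 + 270 + 407 + 677).

1698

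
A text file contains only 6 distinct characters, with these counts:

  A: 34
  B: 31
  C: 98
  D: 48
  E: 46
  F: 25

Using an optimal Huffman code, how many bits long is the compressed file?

Merge the two smallest weights repeatedly:
F(25) + B(31) → 56
A(34) + E(46) → 80
D(48) + 56 → 104
80 + C(98) → 178
104 + 178 → 282
Each symbol's bit-cost is frequency × depth; summing gives 700 bits (equivalently 56 + 80 + 104 + 178 + 282).

700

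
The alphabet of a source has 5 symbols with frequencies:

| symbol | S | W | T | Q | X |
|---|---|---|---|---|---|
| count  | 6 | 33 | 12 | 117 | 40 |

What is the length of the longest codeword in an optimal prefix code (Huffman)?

4

Merge the two lowest-weight nodes at each step:
merge S(6) and T(12): 18
merge 18 and W(33): 51
merge X(40) and 51: 91
merge 91 and Q(117): 208
The first pair merged (S, T) ends up deepest, at depth 4.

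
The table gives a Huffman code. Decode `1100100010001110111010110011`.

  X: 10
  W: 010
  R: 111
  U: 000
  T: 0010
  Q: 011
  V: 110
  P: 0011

Read left to right; each codeword is recognised as soon as it completes (prefix code):
  110→V | 010→W | 0010→T | 0011→P | 10→X | 111→R | 010→W | 110→V | 011→Q
Decoded message: VWTPXRWVQ

VWTPXRWVQ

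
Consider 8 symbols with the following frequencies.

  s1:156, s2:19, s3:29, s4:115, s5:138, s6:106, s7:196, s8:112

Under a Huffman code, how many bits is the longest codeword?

Merge the two lowest-weight nodes at each step:
combine s2(19), s3(29) → 48
combine 48, s6(106) → 154
combine s8(112), s4(115) → 227
combine s5(138), 154 → 292
combine s1(156), s7(196) → 352
combine 227, 292 → 519
combine 352, 519 → 871
The rarest symbols sit at the bottom; the longest codeword is 5 bits.

5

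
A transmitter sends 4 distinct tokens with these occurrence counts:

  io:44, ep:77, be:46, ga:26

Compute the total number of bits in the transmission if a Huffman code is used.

Greedily combine the two least-frequent nodes:
ga(26) + io(44) → 70
be(46) + 70 → 116
ep(77) + 116 → 193
Total encoded bits = sum of merged weights = 70 + 116 + 193 = 379.

379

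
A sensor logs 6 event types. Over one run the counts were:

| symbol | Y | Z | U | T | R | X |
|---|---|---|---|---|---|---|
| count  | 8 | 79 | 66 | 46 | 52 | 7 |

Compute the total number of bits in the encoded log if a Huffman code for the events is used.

Merge the two smallest weights repeatedly:
X(7) + Y(8) → 15
15 + T(46) → 61
R(52) + 61 → 113
U(66) + Z(79) → 145
113 + 145 → 258
Each symbol's bit-cost is frequency × depth; summing gives 592 bits (equivalently 15 + 61 + 113 + 145 + 258).

592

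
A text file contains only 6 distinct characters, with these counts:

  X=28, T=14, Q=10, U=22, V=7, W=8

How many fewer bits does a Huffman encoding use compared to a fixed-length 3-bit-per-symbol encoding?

Fixed-length: 3 bits × 89 symbols = 267 bits.
Huffman merges:
V(7) + W(8) → 15
Q(10) + T(14) → 24
15 + U(22) → 37
24 + X(28) → 52
37 + 52 → 89
Huffman total = 15 + 24 + 37 + 52 + 89 = 217 bits.
Saving = 267 − 217 = 50 bits.

50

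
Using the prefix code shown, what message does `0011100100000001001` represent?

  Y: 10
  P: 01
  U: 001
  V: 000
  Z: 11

UZUVVPU

Read left to right; each codeword is recognised as soon as it completes (prefix code):
  001→U | 11→Z | 001→U | 000→V | 000→V | 01→P | 001→U
Decoded message: UZUVVPU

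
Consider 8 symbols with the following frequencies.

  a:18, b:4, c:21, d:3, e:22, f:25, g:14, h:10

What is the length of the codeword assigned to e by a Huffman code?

2

Build the tree from the bottom:
d(3) + b(4) → 7
7 + h(10) → 17
g(14) + 17 → 31
a(18) + c(21) → 39
e(22) + f(25) → 47
31 + 39 → 70
47 + 70 → 117
The subtree containing e is merged 2 times, so code length = 2.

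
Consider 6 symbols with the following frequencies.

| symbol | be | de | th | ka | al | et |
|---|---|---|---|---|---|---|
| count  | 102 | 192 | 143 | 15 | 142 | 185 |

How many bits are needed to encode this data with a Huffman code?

1934

Build the Huffman tree bottom-up:
merge ka(15) and be(102): 117
merge 117 and al(142): 259
merge th(143) and et(185): 328
merge de(192) and 259: 451
merge 328 and 451: 779
Each symbol's bit-cost is frequency × depth; summing gives 1934 bits (equivalently 117 + 259 + 328 + 451 + 779).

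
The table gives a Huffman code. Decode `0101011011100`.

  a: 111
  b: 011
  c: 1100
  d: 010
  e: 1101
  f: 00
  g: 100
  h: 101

dhhc

Read left to right; each codeword is recognised as soon as it completes (prefix code):
  010→d | 101→h | 101→h | 1100→c
Decoded message: dhhc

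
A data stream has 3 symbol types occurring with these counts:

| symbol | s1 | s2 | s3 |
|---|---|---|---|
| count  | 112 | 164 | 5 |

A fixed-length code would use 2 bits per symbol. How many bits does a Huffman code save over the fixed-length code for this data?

Fixed-length: 2 bits × 281 symbols = 562 bits.
Huffman merges:
s3(5) + s1(112) → 117
117 + s2(164) → 281
Huffman total = 117 + 281 = 398 bits.
Saving = 562 − 398 = 164 bits.

164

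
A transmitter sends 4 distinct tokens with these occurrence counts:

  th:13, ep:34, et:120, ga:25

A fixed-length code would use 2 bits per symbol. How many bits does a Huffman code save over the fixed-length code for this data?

82

Fixed-length: 2 bits × 192 symbols = 384 bits.
Huffman merges:
th(13) + ga(25) → 38
ep(34) + 38 → 72
72 + et(120) → 192
Huffman total = 38 + 72 + 192 = 302 bits.
Saving = 384 − 302 = 82 bits.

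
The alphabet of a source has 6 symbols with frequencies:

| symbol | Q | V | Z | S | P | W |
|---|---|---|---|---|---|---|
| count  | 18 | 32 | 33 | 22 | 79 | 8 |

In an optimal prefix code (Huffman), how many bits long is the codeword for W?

Huffman merges, smallest pair first:
combine W(8), Q(18) → 26
combine S(22), 26 → 48
combine V(32), Z(33) → 65
combine 48, 65 → 113
combine P(79), 113 → 192
The subtree containing W is merged 4 times, so code length = 4.

4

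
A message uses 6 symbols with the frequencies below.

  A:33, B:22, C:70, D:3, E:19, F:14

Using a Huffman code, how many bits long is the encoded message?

Greedily combine the two least-frequent nodes:
combine D(3), F(14) → 17
combine 17, E(19) → 36
combine B(22), A(33) → 55
combine 36, 55 → 91
combine C(70), 91 → 161
The encoded length is the sum of every internal node's weight: 17 + 36 + 55 + 91 + 161 = 360 bits.

360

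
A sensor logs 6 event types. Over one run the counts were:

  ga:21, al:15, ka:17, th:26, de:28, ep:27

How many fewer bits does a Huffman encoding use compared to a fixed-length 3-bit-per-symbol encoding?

55

Fixed-length: 3 bits × 134 symbols = 402 bits.
Huffman merges:
combine al(15), ka(17) → 32
combine ga(21), th(26) → 47
combine ep(27), de(28) → 55
combine 32, 47 → 79
combine 55, 79 → 134
Huffman total = 32 + 47 + 55 + 79 + 134 = 347 bits.
Saving = 402 − 347 = 55 bits.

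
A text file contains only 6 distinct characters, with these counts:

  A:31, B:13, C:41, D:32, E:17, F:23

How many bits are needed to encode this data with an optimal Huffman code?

397

Merge the two smallest weights repeatedly:
merge B(13) and E(17): 30
merge F(23) and 30: 53
merge A(31) and D(32): 63
merge C(41) and 53: 94
merge 63 and 94: 157
Total encoded bits = sum of merged weights = 30 + 53 + 63 + 94 + 157 = 397.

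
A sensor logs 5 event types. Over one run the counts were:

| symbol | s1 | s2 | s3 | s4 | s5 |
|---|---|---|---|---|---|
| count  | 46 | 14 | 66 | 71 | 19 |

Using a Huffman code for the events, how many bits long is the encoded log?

465

Greedily combine the two least-frequent nodes:
s2(14) + s5(19) → 33
33 + s1(46) → 79
s3(66) + s4(71) → 137
79 + 137 → 216
Each symbol's bit-cost is frequency × depth; summing gives 465 bits (equivalently 33 + 79 + 137 + 216).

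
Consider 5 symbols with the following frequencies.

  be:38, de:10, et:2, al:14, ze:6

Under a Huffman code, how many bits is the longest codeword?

Merge the two lowest-weight nodes at each step:
et(2) + ze(6) → 8
8 + de(10) → 18
al(14) + 18 → 32
32 + be(38) → 70
Maximum depth reached is 4.

4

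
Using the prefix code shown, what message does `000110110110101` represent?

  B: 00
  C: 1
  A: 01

BACACACAA

Read left to right; each codeword is recognised as soon as it completes (prefix code):
  00→B | 01→A | 1→C | 01→A | 1→C | 01→A | 1→C | 01→A | 01→A
Decoded message: BACACACAA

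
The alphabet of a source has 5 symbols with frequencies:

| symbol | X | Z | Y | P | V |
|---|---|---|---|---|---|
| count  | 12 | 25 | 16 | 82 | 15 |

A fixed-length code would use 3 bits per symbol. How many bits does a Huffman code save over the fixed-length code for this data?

Fixed-length: 3 bits × 150 symbols = 450 bits.
Huffman merges:
X(12) + V(15) → 27
Y(16) + Z(25) → 41
27 + 41 → 68
68 + P(82) → 150
Huffman total = 27 + 41 + 68 + 150 = 286 bits.
Saving = 450 − 286 = 164 bits.

164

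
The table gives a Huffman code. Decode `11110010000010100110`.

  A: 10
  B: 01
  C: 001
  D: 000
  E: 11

Read left to right; each codeword is recognised as soon as it completes (prefix code):
  11→E | 11→E | 001→C | 000→D | 001→C | 01→B | 001→C | 10→A
Decoded message: EECDCBCA

EECDCBCA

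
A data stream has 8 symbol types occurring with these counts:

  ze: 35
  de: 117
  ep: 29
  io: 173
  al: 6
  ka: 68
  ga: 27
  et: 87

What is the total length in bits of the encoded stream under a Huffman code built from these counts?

1431

Build the Huffman tree bottom-up:
al(6) + ga(27) → 33
ep(29) + 33 → 62
ze(35) + 62 → 97
ka(68) + et(87) → 155
97 + de(117) → 214
155 + io(173) → 328
214 + 328 → 542
The encoded length is the sum of every internal node's weight: 33 + 62 + 97 + 155 + 214 + 328 + 542 = 1431 bits.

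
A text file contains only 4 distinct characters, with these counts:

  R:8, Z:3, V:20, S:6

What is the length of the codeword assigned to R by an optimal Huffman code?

Repeatedly merge the two smallest:
merge Z(3) and S(6): 9
merge R(8) and 9: 17
merge 17 and V(20): 37
R sits 2 levels below the root, so its codeword is 2 bits.

2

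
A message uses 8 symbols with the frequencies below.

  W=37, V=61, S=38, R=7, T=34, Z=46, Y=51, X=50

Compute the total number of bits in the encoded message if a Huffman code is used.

952

Build the Huffman tree bottom-up:
R(7) + T(34) → 41
W(37) + S(38) → 75
41 + Z(46) → 87
X(50) + Y(51) → 101
V(61) + 75 → 136
87 + 101 → 188
136 + 188 → 324
Each symbol's bit-cost is frequency × depth; summing gives 952 bits (equivalently 41 + 75 + 87 + 101 + 136 + 188 + 324).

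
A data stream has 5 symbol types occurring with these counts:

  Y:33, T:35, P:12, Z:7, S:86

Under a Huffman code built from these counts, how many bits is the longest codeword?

Merge the two lowest-weight nodes at each step:
combine Z(7), P(12) → 19
combine 19, Y(33) → 52
combine T(35), 52 → 87
combine S(86), 87 → 173
Maximum depth reached is 4.

4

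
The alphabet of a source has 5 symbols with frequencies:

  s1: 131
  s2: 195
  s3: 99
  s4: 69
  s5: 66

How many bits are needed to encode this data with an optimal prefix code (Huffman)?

1255

Greedily combine the two least-frequent nodes:
merge s5(66) and s4(69): 135
merge s3(99) and s1(131): 230
merge 135 and s2(195): 330
merge 230 and 330: 560
Each symbol's bit-cost is frequency × depth; summing gives 1255 bits (equivalently 135 + 230 + 330 + 560).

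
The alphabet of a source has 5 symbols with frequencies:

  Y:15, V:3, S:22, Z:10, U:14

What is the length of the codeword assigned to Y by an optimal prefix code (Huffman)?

2

Repeatedly merge the two smallest:
merge V(3) and Z(10): 13
merge 13 and U(14): 27
merge Y(15) and S(22): 37
merge 27 and 37: 64
Y's leaf is at depth 2, giving a 2-bit codeword.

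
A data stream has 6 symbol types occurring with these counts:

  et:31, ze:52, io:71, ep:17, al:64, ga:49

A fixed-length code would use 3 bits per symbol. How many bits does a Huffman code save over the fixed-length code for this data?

Fixed-length: 3 bits × 284 symbols = 852 bits.
Huffman merges:
merge ep(17) and et(31): 48
merge 48 and ga(49): 97
merge ze(52) and al(64): 116
merge io(71) and 97: 168
merge 116 and 168: 284
Huffman total = 48 + 97 + 116 + 168 + 284 = 713 bits.
Saving = 852 − 713 = 139 bits.

139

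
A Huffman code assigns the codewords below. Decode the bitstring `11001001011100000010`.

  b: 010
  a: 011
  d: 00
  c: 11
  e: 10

Read left to right; each codeword is recognised as soon as it completes (prefix code):
  11→c | 00→d | 10→e | 010→b | 11→c | 10→e | 00→d | 00→d | 010→b
Decoded message: cdebceddb

cdebceddb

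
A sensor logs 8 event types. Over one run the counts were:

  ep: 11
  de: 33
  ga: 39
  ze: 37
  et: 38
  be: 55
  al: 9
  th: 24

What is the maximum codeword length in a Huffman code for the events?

4

Merge the two lowest-weight nodes at each step:
combine al(9), ep(11) → 20
combine 20, th(24) → 44
combine de(33), ze(37) → 70
combine et(38), ga(39) → 77
combine 44, be(55) → 99
combine 70, 77 → 147
combine 99, 147 → 246
The first pair merged (al, ep) ends up deepest, at depth 4.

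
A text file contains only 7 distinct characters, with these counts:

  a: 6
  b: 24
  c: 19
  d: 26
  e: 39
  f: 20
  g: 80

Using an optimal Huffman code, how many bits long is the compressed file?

548

Merge the two smallest weights repeatedly:
merge a(6) and c(19): 25
merge f(20) and b(24): 44
merge 25 and d(26): 51
merge e(39) and 44: 83
merge 51 and g(80): 131
merge 83 and 131: 214
The encoded length is the sum of every internal node's weight: 25 + 44 + 51 + 83 + 131 + 214 = 548 bits.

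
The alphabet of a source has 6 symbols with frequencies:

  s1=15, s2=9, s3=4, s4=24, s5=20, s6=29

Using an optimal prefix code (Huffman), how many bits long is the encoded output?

Greedily combine the two least-frequent nodes:
s3(4) + s2(9) → 13
13 + s1(15) → 28
s5(20) + s4(24) → 44
28 + s6(29) → 57
44 + 57 → 101
The encoded length is the sum of every internal node's weight: 13 + 28 + 44 + 57 + 101 = 243 bits.

243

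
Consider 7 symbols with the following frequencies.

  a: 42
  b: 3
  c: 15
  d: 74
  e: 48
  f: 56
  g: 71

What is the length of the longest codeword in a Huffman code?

4

Merge the two lowest-weight nodes at each step:
b(3) + c(15) → 18
18 + a(42) → 60
e(48) + f(56) → 104
60 + g(71) → 131
d(74) + 104 → 178
131 + 178 → 309
Maximum depth reached is 4.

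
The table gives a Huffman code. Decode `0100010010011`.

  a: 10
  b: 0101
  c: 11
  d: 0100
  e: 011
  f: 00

ddae

Read left to right; each codeword is recognised as soon as it completes (prefix code):
  0100→d | 0100→d | 10→a | 011→e
Decoded message: ddae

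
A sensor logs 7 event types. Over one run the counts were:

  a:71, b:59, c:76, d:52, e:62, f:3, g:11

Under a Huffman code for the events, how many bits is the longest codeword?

Merge the two lowest-weight nodes at each step:
f(3) + g(11) → 14
14 + d(52) → 66
b(59) + e(62) → 121
66 + a(71) → 137
c(76) + 121 → 197
137 + 197 → 334
Maximum depth reached is 4.

4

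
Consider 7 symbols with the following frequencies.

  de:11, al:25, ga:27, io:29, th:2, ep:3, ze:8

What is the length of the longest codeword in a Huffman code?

5

Merge the two lowest-weight nodes at each step:
combine th(2), ep(3) → 5
combine 5, ze(8) → 13
combine de(11), 13 → 24
combine 24, al(25) → 49
combine ga(27), io(29) → 56
combine 49, 56 → 105
Maximum depth reached is 5.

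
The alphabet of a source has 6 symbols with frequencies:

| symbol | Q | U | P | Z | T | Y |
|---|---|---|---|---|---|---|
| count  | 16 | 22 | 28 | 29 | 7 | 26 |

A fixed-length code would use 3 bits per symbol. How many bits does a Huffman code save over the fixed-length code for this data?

60

Fixed-length: 3 bits × 128 symbols = 384 bits.
Huffman merges:
T(7) + Q(16) → 23
U(22) + 23 → 45
Y(26) + P(28) → 54
Z(29) + 45 → 74
54 + 74 → 128
Huffman total = 23 + 45 + 54 + 74 + 128 = 324 bits.
Saving = 384 − 324 = 60 bits.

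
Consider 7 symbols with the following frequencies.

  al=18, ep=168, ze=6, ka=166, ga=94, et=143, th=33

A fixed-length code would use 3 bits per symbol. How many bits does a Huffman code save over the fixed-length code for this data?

Fixed-length: 3 bits × 628 symbols = 1884 bits.
Huffman merges:
merge ze(6) and al(18): 24
merge 24 and th(33): 57
merge 57 and ga(94): 151
merge et(143) and 151: 294
merge ka(166) and ep(168): 334
merge 294 and 334: 628
Huffman total = 24 + 57 + 151 + 294 + 334 + 628 = 1488 bits.
Saving = 1884 − 1488 = 396 bits.

396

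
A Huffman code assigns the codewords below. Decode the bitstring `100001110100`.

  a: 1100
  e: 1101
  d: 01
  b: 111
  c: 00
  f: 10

Read left to right; each codeword is recognised as soon as it completes (prefix code):
  10→f | 00→c | 01→d | 1101→e | 00→c
Decoded message: fcdec

fcdec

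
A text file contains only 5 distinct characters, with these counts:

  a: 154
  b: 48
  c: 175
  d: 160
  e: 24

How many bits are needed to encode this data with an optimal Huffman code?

1194

Greedily combine the two least-frequent nodes:
merge e(24) and b(48): 72
merge 72 and a(154): 226
merge d(160) and c(175): 335
merge 226 and 335: 561
Total encoded bits = sum of merged weights = 72 + 226 + 335 + 561 = 1194.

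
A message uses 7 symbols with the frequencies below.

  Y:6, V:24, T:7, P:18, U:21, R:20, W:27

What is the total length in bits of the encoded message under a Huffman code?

Greedily combine the two least-frequent nodes:
merge Y(6) and T(7): 13
merge 13 and P(18): 31
merge R(20) and U(21): 41
merge V(24) and W(27): 51
merge 31 and 41: 72
merge 51 and 72: 123
Each symbol's bit-cost is frequency × depth; summing gives 331 bits (equivalently 13 + 31 + 41 + 51 + 72 + 123).

331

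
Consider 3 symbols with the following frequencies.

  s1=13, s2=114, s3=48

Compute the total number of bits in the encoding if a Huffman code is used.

236

Greedily combine the two least-frequent nodes:
s1(13) + s3(48) → 61
61 + s2(114) → 175
Each symbol's bit-cost is frequency × depth; summing gives 236 bits (equivalently 61 + 175).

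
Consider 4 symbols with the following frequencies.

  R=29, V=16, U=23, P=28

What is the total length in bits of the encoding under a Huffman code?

Greedily combine the two least-frequent nodes:
combine V(16), U(23) → 39
combine P(28), R(29) → 57
combine 39, 57 → 96
Each symbol's bit-cost is frequency × depth; summing gives 192 bits (equivalently 39 + 57 + 96).

192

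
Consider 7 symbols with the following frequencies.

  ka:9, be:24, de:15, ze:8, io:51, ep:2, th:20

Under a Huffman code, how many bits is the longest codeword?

Merge the two lowest-weight nodes at each step:
combine ep(2), ze(8) → 10
combine ka(9), 10 → 19
combine de(15), 19 → 34
combine th(20), be(24) → 44
combine 34, 44 → 78
combine io(51), 78 → 129
The first pair merged (ep, ze) ends up deepest, at depth 5.

5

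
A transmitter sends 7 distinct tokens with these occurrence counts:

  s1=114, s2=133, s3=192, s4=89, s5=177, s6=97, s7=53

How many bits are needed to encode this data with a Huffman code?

2338

Merge the two smallest weights repeatedly:
merge s7(53) and s4(89): 142
merge s6(97) and s1(114): 211
merge s2(133) and 142: 275
merge s5(177) and s3(192): 369
merge 211 and 275: 486
merge 369 and 486: 855
Total encoded bits = sum of merged weights = 142 + 211 + 275 + 369 + 486 + 855 = 2338.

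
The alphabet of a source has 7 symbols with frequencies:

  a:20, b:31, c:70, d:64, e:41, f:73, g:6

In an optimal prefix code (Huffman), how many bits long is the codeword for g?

5

Repeatedly merge the two smallest:
combine g(6), a(20) → 26
combine 26, b(31) → 57
combine e(41), 57 → 98
combine d(64), c(70) → 134
combine f(73), 98 → 171
combine 134, 171 → 305
g's leaf is at depth 5, giving a 5-bit codeword.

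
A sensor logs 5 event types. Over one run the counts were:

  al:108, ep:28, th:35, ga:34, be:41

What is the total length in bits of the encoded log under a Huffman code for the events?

522

Greedily combine the two least-frequent nodes:
merge ep(28) and ga(34): 62
merge th(35) and be(41): 76
merge 62 and 76: 138
merge al(108) and 138: 246
Each symbol's bit-cost is frequency × depth; summing gives 522 bits (equivalently 62 + 76 + 138 + 246).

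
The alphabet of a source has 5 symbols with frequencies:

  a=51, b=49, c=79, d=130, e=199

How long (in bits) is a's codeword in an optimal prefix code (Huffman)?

4

Repeatedly merge the two smallest:
b(49) + a(51) → 100
c(79) + 100 → 179
d(130) + 179 → 309
e(199) + 309 → 508
a sits 4 levels below the root, so its codeword is 4 bits.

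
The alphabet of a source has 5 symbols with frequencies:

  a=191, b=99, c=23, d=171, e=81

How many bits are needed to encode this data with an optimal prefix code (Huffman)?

1234

Merge the two smallest weights repeatedly:
merge c(23) and e(81): 104
merge b(99) and 104: 203
merge d(171) and a(191): 362
merge 203 and 362: 565
The encoded length is the sum of every internal node's weight: 104 + 203 + 362 + 565 = 1234 bits.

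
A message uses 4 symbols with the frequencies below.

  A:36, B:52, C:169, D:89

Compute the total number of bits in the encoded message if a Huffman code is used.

Greedily combine the two least-frequent nodes:
merge A(36) and B(52): 88
merge 88 and D(89): 177
merge C(169) and 177: 346
The encoded length is the sum of every internal node's weight: 88 + 177 + 346 = 611 bits.

611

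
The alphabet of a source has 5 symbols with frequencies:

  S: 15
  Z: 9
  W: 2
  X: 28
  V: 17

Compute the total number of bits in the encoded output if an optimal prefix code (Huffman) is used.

151

Merge the two smallest weights repeatedly:
W(2) + Z(9) → 11
11 + S(15) → 26
V(17) + 26 → 43
X(28) + 43 → 71
Total encoded bits = sum of merged weights = 11 + 26 + 43 + 71 = 151.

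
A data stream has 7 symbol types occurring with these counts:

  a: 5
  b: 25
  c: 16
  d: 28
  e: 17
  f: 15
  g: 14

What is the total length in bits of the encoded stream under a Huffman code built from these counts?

Build the Huffman tree bottom-up:
merge a(5) and g(14): 19
merge f(15) and c(16): 31
merge e(17) and 19: 36
merge b(25) and d(28): 53
merge 31 and 36: 67
merge 53 and 67: 120
Each symbol's bit-cost is frequency × depth; summing gives 326 bits (equivalently 19 + 31 + 36 + 53 + 67 + 120).

326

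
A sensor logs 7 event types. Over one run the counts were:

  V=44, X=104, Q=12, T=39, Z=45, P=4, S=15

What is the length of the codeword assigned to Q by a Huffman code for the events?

5

Build the tree from the bottom:
merge P(4) and Q(12): 16
merge S(15) and 16: 31
merge 31 and T(39): 70
merge V(44) and Z(45): 89
merge 70 and 89: 159
merge X(104) and 159: 263
The subtree containing Q is merged 5 times, so code length = 5.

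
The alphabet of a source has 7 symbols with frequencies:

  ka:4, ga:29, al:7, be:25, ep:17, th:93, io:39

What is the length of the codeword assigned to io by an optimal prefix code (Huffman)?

3

Repeatedly merge the two smallest:
merge ka(4) and al(7): 11
merge 11 and ep(17): 28
merge be(25) and 28: 53
merge ga(29) and io(39): 68
merge 53 and 68: 121
merge th(93) and 121: 214
io sits 3 levels below the root, so its codeword is 3 bits.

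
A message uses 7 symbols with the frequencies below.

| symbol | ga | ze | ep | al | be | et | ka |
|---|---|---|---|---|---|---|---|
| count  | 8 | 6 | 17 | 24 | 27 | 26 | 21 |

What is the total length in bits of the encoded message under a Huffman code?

348

Greedily combine the two least-frequent nodes:
ze(6) + ga(8) → 14
14 + ep(17) → 31
ka(21) + al(24) → 45
et(26) + be(27) → 53
31 + 45 → 76
53 + 76 → 129
Each symbol's bit-cost is frequency × depth; summing gives 348 bits (equivalently 14 + 31 + 45 + 53 + 76 + 129).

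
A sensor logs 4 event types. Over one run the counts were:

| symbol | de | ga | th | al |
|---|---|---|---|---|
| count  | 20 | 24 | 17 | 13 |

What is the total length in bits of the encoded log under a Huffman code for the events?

Build the Huffman tree bottom-up:
al(13) + th(17) → 30
de(20) + ga(24) → 44
30 + 44 → 74
The encoded length is the sum of every internal node's weight: 30 + 44 + 74 = 148 bits.

148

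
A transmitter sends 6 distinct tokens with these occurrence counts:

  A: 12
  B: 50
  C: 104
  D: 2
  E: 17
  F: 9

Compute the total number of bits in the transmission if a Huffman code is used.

Greedily combine the two least-frequent nodes:
combine D(2), F(9) → 11
combine 11, A(12) → 23
combine E(17), 23 → 40
combine 40, B(50) → 90
combine 90, C(104) → 194
Each symbol's bit-cost is frequency × depth; summing gives 358 bits (equivalently 11 + 23 + 40 + 90 + 194).

358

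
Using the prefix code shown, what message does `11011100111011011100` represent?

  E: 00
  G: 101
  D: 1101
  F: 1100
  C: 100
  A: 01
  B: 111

DFBAGF

Read left to right; each codeword is recognised as soon as it completes (prefix code):
  1101→D | 1100→F | 111→B | 01→A | 101→G | 1100→F
Decoded message: DFBAGF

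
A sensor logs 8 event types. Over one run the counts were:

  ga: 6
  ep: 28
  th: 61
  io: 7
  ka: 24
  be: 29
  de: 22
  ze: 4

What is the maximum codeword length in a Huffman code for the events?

5

Merge the two lowest-weight nodes at each step:
combine ze(4), ga(6) → 10
combine io(7), 10 → 17
combine 17, de(22) → 39
combine ka(24), ep(28) → 52
combine be(29), 39 → 68
combine 52, th(61) → 113
combine 68, 113 → 181
Maximum depth reached is 5.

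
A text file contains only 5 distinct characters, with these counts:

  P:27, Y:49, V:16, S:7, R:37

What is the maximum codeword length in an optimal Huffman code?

Merge the two lowest-weight nodes at each step:
combine S(7), V(16) → 23
combine 23, P(27) → 50
combine R(37), Y(49) → 86
combine 50, 86 → 136
The rarest symbols sit at the bottom; the longest codeword is 3 bits.

3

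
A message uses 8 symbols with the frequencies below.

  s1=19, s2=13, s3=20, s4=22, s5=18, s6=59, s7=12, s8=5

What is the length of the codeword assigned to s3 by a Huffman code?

3

Build the tree from the bottom:
merge s8(5) and s7(12): 17
merge s2(13) and 17: 30
merge s5(18) and s1(19): 37
merge s3(20) and s4(22): 42
merge 30 and 37: 67
merge 42 and s6(59): 101
merge 67 and 101: 168
The subtree containing s3 is merged 3 times, so code length = 3.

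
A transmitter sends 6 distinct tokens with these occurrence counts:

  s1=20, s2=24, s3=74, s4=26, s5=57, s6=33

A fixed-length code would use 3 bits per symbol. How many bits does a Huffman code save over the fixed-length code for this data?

Fixed-length: 3 bits × 234 symbols = 702 bits.
Huffman merges:
s1(20) + s2(24) → 44
s4(26) + s6(33) → 59
44 + s5(57) → 101
59 + s3(74) → 133
101 + 133 → 234
Huffman total = 44 + 59 + 101 + 133 + 234 = 571 bits.
Saving = 702 − 571 = 131 bits.

131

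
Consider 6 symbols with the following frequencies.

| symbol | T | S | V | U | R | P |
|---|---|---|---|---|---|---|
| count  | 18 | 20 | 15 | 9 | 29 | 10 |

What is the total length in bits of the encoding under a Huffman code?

Greedily combine the two least-frequent nodes:
U(9) + P(10) → 19
V(15) + T(18) → 33
19 + S(20) → 39
R(29) + 33 → 62
39 + 62 → 101
Each symbol's bit-cost is frequency × depth; summing gives 254 bits (equivalently 19 + 33 + 39 + 62 + 101).

254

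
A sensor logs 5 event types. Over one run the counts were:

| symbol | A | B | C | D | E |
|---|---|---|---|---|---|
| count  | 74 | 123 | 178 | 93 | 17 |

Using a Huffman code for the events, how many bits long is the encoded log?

1061

Merge the two smallest weights repeatedly:
combine E(17), A(74) → 91
combine 91, D(93) → 184
combine B(123), C(178) → 301
combine 184, 301 → 485
Total encoded bits = sum of merged weights = 91 + 184 + 301 + 485 = 1061.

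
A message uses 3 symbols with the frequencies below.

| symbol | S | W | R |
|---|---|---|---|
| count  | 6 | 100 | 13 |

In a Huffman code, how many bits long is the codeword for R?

Repeatedly merge the two smallest:
S(6) + R(13) → 19
19 + W(100) → 119
The subtree containing R is merged 2 times, so code length = 2.

2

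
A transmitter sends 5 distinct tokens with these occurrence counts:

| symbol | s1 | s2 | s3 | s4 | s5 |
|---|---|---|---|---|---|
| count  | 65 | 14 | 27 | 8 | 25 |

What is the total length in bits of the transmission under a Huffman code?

Merge the two smallest weights repeatedly:
s4(8) + s2(14) → 22
22 + s5(25) → 47
s3(27) + 47 → 74
s1(65) + 74 → 139
Each symbol's bit-cost is frequency × depth; summing gives 282 bits (equivalently 22 + 47 + 74 + 139).

282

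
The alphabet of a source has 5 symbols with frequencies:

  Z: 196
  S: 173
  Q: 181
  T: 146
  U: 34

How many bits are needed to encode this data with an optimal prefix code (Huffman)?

Build the Huffman tree bottom-up:
combine U(34), T(146) → 180
combine S(173), 180 → 353
combine Q(181), Z(196) → 377
combine 353, 377 → 730
The encoded length is the sum of every internal node's weight: 180 + 353 + 377 + 730 = 1640 bits.

1640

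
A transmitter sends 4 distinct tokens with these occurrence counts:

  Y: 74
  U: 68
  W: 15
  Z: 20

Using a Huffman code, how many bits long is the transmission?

Merge the two smallest weights repeatedly:
merge W(15) and Z(20): 35
merge 35 and U(68): 103
merge Y(74) and 103: 177
Total encoded bits = sum of merged weights = 35 + 103 + 177 = 315.

315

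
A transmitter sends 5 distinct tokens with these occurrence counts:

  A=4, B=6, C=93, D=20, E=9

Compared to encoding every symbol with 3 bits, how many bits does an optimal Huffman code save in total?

Fixed-length: 3 bits × 132 symbols = 396 bits.
Huffman merges:
combine A(4), B(6) → 10
combine E(9), 10 → 19
combine 19, D(20) → 39
combine 39, C(93) → 132
Huffman total = 10 + 19 + 39 + 132 = 200 bits.
Saving = 396 − 200 = 196 bits.

196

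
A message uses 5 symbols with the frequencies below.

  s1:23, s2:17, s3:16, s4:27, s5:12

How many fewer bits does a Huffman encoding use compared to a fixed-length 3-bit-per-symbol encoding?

67

Fixed-length: 3 bits × 95 symbols = 285 bits.
Huffman merges:
merge s5(12) and s3(16): 28
merge s2(17) and s1(23): 40
merge s4(27) and 28: 55
merge 40 and 55: 95
Huffman total = 28 + 40 + 55 + 95 = 218 bits.
Saving = 285 − 218 = 67 bits.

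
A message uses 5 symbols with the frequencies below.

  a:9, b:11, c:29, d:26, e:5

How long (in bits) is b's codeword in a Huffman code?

3

Huffman merges, smallest pair first:
combine e(5), a(9) → 14
combine b(11), 14 → 25
combine 25, d(26) → 51
combine c(29), 51 → 80
b sits 3 levels below the root, so its codeword is 3 bits.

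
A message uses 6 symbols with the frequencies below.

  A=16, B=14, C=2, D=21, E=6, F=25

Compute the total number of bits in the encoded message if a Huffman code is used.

198

Greedily combine the two least-frequent nodes:
combine C(2), E(6) → 8
combine 8, B(14) → 22
combine A(16), D(21) → 37
combine 22, F(25) → 47
combine 37, 47 → 84
Total encoded bits = sum of merged weights = 8 + 22 + 37 + 47 + 84 = 198.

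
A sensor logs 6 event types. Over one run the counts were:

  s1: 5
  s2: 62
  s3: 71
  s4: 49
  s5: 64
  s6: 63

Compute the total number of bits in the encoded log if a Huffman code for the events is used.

Greedily combine the two least-frequent nodes:
s1(5) + s4(49) → 54
54 + s2(62) → 116
s6(63) + s5(64) → 127
s3(71) + 116 → 187
127 + 187 → 314
The encoded length is the sum of every internal node's weight: 54 + 116 + 127 + 187 + 314 = 798 bits.

798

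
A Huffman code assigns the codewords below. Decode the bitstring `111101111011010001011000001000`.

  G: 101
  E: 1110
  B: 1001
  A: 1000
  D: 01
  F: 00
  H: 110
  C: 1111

Read left to right; each codeword is recognised as soon as it completes (prefix code):
  1111→C | 01→D | 1110→E | 110→H | 1000→A | 101→G | 1000→A | 00→F | 1000→A
Decoded message: CDEHAGAFA

CDEHAGAFA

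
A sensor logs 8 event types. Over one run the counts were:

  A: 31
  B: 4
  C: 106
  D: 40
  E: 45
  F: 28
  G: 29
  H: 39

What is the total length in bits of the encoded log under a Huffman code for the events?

Merge the two smallest weights repeatedly:
merge B(4) and F(28): 32
merge G(29) and A(31): 60
merge 32 and H(39): 71
merge D(40) and E(45): 85
merge 60 and 71: 131
merge 85 and C(106): 191
merge 131 and 191: 322
The encoded length is the sum of every internal node's weight: 32 + 60 + 71 + 85 + 131 + 191 + 322 = 892 bits.

892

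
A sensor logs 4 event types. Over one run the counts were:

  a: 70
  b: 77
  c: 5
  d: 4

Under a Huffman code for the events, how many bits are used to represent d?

3

Huffman merges, smallest pair first:
d(4) + c(5) → 9
9 + a(70) → 79
b(77) + 79 → 156
d's leaf is at depth 3, giving a 3-bit codeword.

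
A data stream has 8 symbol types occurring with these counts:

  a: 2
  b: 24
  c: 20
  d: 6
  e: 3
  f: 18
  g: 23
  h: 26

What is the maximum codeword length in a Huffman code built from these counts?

5

Merge the two lowest-weight nodes at each step:
merge a(2) and e(3): 5
merge 5 and d(6): 11
merge 11 and f(18): 29
merge c(20) and g(23): 43
merge b(24) and h(26): 50
merge 29 and 43: 72
merge 50 and 72: 122
Maximum depth reached is 5.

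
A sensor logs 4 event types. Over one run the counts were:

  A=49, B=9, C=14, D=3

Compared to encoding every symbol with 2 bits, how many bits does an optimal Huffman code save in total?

Fixed-length: 2 bits × 75 symbols = 150 bits.
Huffman merges:
merge D(3) and B(9): 12
merge 12 and C(14): 26
merge 26 and A(49): 75
Huffman total = 12 + 26 + 75 = 113 bits.
Saving = 150 − 113 = 37 bits.

37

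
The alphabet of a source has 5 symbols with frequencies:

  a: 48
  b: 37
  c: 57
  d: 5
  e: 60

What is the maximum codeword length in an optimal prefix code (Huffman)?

3

Merge the two lowest-weight nodes at each step:
combine d(5), b(37) → 42
combine 42, a(48) → 90
combine c(57), e(60) → 117
combine 90, 117 → 207
The rarest symbols sit at the bottom; the longest codeword is 3 bits.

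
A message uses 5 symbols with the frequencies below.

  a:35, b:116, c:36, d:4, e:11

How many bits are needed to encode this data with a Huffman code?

Build the Huffman tree bottom-up:
d(4) + e(11) → 15
15 + a(35) → 50
c(36) + 50 → 86
86 + b(116) → 202
Each symbol's bit-cost is frequency × depth; summing gives 353 bits (equivalently 15 + 50 + 86 + 202).

353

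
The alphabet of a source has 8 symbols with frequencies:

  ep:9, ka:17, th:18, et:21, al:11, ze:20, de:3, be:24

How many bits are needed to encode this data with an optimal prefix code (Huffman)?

Build the Huffman tree bottom-up:
merge de(3) and ep(9): 12
merge al(11) and 12: 23
merge ka(17) and th(18): 35
merge ze(20) and et(21): 41
merge 23 and be(24): 47
merge 35 and 41: 76
merge 47 and 76: 123
Total encoded bits = sum of merged weights = 12 + 23 + 35 + 41 + 47 + 76 + 123 = 357.

357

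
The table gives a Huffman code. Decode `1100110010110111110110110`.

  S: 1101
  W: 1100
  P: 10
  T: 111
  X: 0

WWPSTPSP

Read left to right; each codeword is recognised as soon as it completes (prefix code):
  1100→W | 1100→W | 10→P | 1101→S | 111→T | 10→P | 1101→S | 10→P
Decoded message: WWPSTPSP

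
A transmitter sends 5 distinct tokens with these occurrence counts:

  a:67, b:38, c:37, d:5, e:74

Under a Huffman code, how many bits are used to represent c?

3

Repeatedly merge the two smallest:
merge d(5) and c(37): 42
merge b(38) and 42: 80
merge a(67) and e(74): 141
merge 80 and 141: 221
c's leaf is at depth 3, giving a 3-bit codeword.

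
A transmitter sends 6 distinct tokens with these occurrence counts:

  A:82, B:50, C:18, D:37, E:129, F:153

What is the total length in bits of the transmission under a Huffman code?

1098

Merge the two smallest weights repeatedly:
merge C(18) and D(37): 55
merge B(50) and 55: 105
merge A(82) and 105: 187
merge E(129) and F(153): 282
merge 187 and 282: 469
Each symbol's bit-cost is frequency × depth; summing gives 1098 bits (equivalently 55 + 105 + 187 + 282 + 469).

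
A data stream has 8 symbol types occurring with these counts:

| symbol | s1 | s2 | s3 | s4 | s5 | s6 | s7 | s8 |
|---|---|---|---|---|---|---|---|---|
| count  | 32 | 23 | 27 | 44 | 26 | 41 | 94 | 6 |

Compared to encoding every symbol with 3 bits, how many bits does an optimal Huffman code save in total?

65

Fixed-length: 3 bits × 293 symbols = 879 bits.
Huffman merges:
merge s8(6) and s2(23): 29
merge s5(26) and s3(27): 53
merge 29 and s1(32): 61
merge s6(41) and s4(44): 85
merge 53 and 61: 114
merge 85 and s7(94): 179
merge 114 and 179: 293
Huffman total = 29 + 53 + 61 + 85 + 114 + 179 + 293 = 814 bits.
Saving = 879 − 814 = 65 bits.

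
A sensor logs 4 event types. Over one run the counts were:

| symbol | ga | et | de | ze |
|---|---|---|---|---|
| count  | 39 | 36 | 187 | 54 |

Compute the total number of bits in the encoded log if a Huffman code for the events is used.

Build the Huffman tree bottom-up:
merge et(36) and ga(39): 75
merge ze(54) and 75: 129
merge 129 and de(187): 316
Each symbol's bit-cost is frequency × depth; summing gives 520 bits (equivalently 75 + 129 + 316).

520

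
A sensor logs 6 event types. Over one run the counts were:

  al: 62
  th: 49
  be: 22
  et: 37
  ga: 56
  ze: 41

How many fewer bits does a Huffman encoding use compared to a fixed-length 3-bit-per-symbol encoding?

Fixed-length: 3 bits × 267 symbols = 801 bits.
Huffman merges:
merge be(22) and et(37): 59
merge ze(41) and th(49): 90
merge ga(56) and 59: 115
merge al(62) and 90: 152
merge 115 and 152: 267
Huffman total = 59 + 90 + 115 + 152 + 267 = 683 bits.
Saving = 801 − 683 = 118 bits.

118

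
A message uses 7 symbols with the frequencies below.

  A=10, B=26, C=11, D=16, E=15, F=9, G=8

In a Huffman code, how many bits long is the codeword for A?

3

Build the tree from the bottom:
combine G(8), F(9) → 17
combine A(10), C(11) → 21
combine E(15), D(16) → 31
combine 17, 21 → 38
combine B(26), 31 → 57
combine 38, 57 → 95
A sits 3 levels below the root, so its codeword is 3 bits.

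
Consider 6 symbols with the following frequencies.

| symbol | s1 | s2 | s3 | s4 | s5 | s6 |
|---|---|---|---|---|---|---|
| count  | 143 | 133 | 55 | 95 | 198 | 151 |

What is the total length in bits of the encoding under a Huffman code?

Build the Huffman tree bottom-up:
merge s3(55) and s4(95): 150
merge s2(133) and s1(143): 276
merge 150 and s6(151): 301
merge s5(198) and 276: 474
merge 301 and 474: 775
Total encoded bits = sum of merged weights = 150 + 276 + 301 + 474 + 775 = 1976.

1976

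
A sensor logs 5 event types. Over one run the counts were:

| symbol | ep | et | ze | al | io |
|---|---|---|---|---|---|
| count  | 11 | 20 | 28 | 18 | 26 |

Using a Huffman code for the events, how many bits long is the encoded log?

235

Build the Huffman tree bottom-up:
ep(11) + al(18) → 29
et(20) + io(26) → 46
ze(28) + 29 → 57
46 + 57 → 103
The encoded length is the sum of every internal node's weight: 29 + 46 + 57 + 103 = 235 bits.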